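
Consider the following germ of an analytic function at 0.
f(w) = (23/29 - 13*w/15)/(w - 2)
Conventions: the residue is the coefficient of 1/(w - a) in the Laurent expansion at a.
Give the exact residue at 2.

At the order-1 pole 2 set g(w) = (w - (2))*f(w) = 23/29 - 13*w/15.
Simple pole: residue = g(a) at a = 2, which is -409/435.

The residue is -409/435.


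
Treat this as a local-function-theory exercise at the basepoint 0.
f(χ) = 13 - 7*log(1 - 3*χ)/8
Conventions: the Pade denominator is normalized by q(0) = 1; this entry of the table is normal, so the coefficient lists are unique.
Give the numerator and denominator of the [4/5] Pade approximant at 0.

Taylor coefficients needed (expand at 0): a_0 = 13, a_1 = 21/8, a_2 = 63/16, a_3 = 63/8, a_4 = 567/32, a_5 = 1701/40, a_6 = 1701/16, a_7 = 2187/8, a_8 = 45927/64, a_9 = 15309/8.
Write the denominator as Q(χ) = 1 + q1*χ + q2*χ^2 + q3*χ^3 + q4*χ^4 + q5*χ^5. Requiring Q*f - P = O(χ^10) with deg P <= 4 kills the coefficients of χ^5..χ^9 in Q*f:
  χ^5: a_5 + q1*a_4 + q2*a_3 + q3*a_2 + q4*a_1 + q5*a_0 = 0, i.e. 1701/40 + (567/32)*q1 + (63/8)*q2 + (63/16)*q3 + (21/8)*q4 + (13)*q5 = 0.
  χ^6: a_6 + q1*a_5 + q2*a_4 + q3*a_3 + q4*a_2 + q5*a_1 = 0, i.e. 1701/16 + (1701/40)*q1 + (567/32)*q2 + (63/8)*q3 + (63/16)*q4 + (21/8)*q5 = 0.
  χ^7: a_7 + q1*a_6 + q2*a_5 + q3*a_4 + q4*a_3 + q5*a_2 = 0, i.e. 2187/8 + (1701/16)*q1 + (1701/40)*q2 + (567/32)*q3 + (63/8)*q4 + (63/16)*q5 = 0.
  χ^8: a_8 + q1*a_7 + q2*a_6 + q3*a_5 + q4*a_4 + q5*a_3 = 0, i.e. 45927/64 + (2187/8)*q1 + (1701/16)*q2 + (1701/40)*q3 + (567/32)*q4 + (63/8)*q5 = 0.
  χ^9: a_9 + q1*a_8 + q2*a_7 + q3*a_6 + q4*a_5 + q5*a_4 = 0, i.e. 15309/8 + (45927/64)*q1 + (2187/8)*q2 + (1701/16)*q3 + (1701/40)*q4 + (567/32)*q5 = 0.
Solving this linear system: q1 = -9022/1347, q2 = 6819/449, q3 = -41544/3143, q4 = 21717/6286, q5 = -81/2245.
The numerator is Q*f truncated at degree 4: P0 = a_0 = 13; P1 = a_1 + q1*a_0 = -910001/10776; P2 = a_2 + q1*a_1 + q2*a_0 = 1320331/7184; P3 = a_3 + q1*a_2 + q2*a_1 + q3*a_0 = -3783291/25144; P4 = a_4 + q1*a_3 + q2*a_2 + q3*a_1 + q4*a_0 = 3518943/100576.

The Pade approximant has numerator coefficients [13, -910001/10776, 1320331/7184, -3783291/25144, 3518943/100576]; denominator coefficients [1, -9022/1347, 6819/449, -41544/3143, 21717/6286, -81/2245].


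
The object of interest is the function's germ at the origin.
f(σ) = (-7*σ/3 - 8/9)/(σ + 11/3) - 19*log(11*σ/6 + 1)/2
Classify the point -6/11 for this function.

The point is a logarithmic branch point.

The term (-19/2)*log(1 - σ/(-6/11)) has argument 1 - -6/11/(-6/11) = 0 at -6/11: a logarithmic (infinitely-sheeted) branch point; the remaining terms are analytic or single-valued there.


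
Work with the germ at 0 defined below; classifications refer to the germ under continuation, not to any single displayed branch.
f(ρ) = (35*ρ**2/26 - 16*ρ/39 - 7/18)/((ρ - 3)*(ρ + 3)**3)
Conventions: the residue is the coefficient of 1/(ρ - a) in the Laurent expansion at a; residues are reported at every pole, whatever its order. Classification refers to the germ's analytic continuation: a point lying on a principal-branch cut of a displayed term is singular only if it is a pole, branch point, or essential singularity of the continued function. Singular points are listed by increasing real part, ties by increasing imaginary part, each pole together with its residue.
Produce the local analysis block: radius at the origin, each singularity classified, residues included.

Radius of convergence at 0: 3.
At -3: a pole of order 3; residue -307/6318.
At 3: a pole of order 1; residue 307/6318.

Denominator factor (ρ + 3)^3: pole of order 3 at -3, modulus 3.
Denominator factor (ρ - 3): pole of order 1 at 3, modulus 3.
The radius of convergence is the smallest modulus among the singular points: 3.
At the order-3 pole -3 set g(ρ) = (ρ - (-3))^3*f(ρ) = (35*ρ**2/26 - 16*ρ/39 - 7/18)/(ρ - 3).
Order-3 pole: residue = g''(a)/2; g''(-3) = -307/3159, so the residue is -307/6318.
At the order-1 pole 3 set g(ρ) = (ρ - (3))*f(ρ) = (35*ρ**2/26 - 16*ρ/39 - 7/18)/(ρ + 3)**3.
Simple pole: residue = g(a) at a = 3, which is 307/6318.
List the singular points by increasing real part (a conjugate pair: the negative imaginary part first).


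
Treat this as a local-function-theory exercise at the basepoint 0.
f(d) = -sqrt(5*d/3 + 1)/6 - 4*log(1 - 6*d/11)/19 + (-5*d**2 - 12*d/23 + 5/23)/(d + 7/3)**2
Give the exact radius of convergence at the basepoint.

The radius of convergence is 3/5.

Denominator factor (d + 7/3)^2: pole of order 2 at -7/3, modulus 7/3.
Branch term (-1/6)*sqrt(1 - d/(-3/5)): its argument vanishes at d = -3/5, a square-root branch point, modulus 3/5.
Branch term (-4/19)*log(1 - d/(11/6)): its argument vanishes at d = 11/6, a logarithmic branch point, modulus 11/6.
The radius of convergence is the smallest modulus among the singular points: 3/5.


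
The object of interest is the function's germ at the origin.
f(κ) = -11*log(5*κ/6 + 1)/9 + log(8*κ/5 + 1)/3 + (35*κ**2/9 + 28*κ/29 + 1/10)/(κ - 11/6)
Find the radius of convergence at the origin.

Denominator factor (κ - 11/6): pole of order 1 at 11/6, modulus 11/6.
Branch term (-11/9)*log(1 - κ/(-6/5)): its argument vanishes at κ = -6/5, a logarithmic branch point, modulus 6/5.
Branch term (1/3)*log(1 - κ/(-5/8)): its argument vanishes at κ = -5/8, a logarithmic branch point, modulus 5/8.
The radius of convergence is the smallest modulus among the singular points: 5/8.

The radius of convergence is 5/8.


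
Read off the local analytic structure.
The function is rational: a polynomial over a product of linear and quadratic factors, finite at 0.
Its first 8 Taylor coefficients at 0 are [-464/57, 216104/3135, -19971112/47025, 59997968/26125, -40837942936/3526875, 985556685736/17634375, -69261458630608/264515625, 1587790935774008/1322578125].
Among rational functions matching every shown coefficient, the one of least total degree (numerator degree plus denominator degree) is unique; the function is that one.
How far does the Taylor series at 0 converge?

The radius of convergence is 1/4.

No rational of total degree below 5 reproduces all 8 coefficients; solving the [1/4] Pade equations on them gives f(h) = (29/19 - 9*h/22)/((h + 1/4)**2*(h**2 - 3*h/5 - 3)), whose expansion matches every shown term.
Denominator factor (h + 1/4)^2: pole of order 2 at -1/4, modulus 1/4.
Denominator factor (h**2 - 3*h/5 - 3): discriminant 309/25, real irrational roots 3/10 + (1/10)*sqrt(309) and 3/10 - (1/10)*sqrt(309); poles of order 1, moduli 3/10 + (1/10)*sqrt(309) and -3/10 + (1/10)*sqrt(309).
The radius of convergence is the smallest modulus among the singular points: 1/4.


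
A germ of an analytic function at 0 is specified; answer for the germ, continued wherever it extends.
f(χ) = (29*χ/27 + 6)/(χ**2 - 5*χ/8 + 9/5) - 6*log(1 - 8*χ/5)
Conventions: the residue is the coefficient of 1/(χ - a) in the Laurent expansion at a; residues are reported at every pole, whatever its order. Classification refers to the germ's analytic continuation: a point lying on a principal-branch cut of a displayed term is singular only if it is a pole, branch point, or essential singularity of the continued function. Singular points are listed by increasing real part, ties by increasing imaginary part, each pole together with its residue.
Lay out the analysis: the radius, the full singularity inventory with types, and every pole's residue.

Radius of convergence at 0: 5/8.
At (5/16) - ((1/80)*sqrt(10895))*i: a pole of order 1; residue (29/54) + ((2737/117666)*sqrt(10895))*i.
At (5/16) + ((1/80)*sqrt(10895))*i: a pole of order 1; residue (29/54) - ((2737/117666)*sqrt(10895))*i.
At 5/8: a logarithmic branch point.

Denominator factor (χ**2 - 5*χ/8 + 9/5): discriminant -2179/320, complex-conjugate roots (5/16) + ((1/80)*sqrt(10895))*i and (5/16) - ((1/80)*sqrt(10895))*i; poles of order 1, moduli (3/5)*sqrt(5) and (3/5)*sqrt(5).
Branch term (-6)*log(1 - χ/(5/8)): its argument vanishes at χ = 5/8, a logarithmic branch point, modulus 5/8.
The radius of convergence is the smallest modulus among the singular points: 5/8.
The branch term is analytic at (5/16) - ((1/80)*sqrt(10895))*i and contributes nothing to the residue; only the rational part matters.
The factor χ**2 - 5*χ/8 + 9/5 splits as (χ - a)(χ - a') with a = (5/16) - ((1/80)*sqrt(10895))*i, a' = (5/16) + ((1/80)*sqrt(10895))*i. At the order-1 pole a set g(χ) = (χ - a)*(rational part) = [29*χ/27 + 6] / (χ - a').
Simple pole: residue = g(a) at a = (5/16) - ((1/80)*sqrt(10895))*i, which is (29/54) + ((2737/117666)*sqrt(10895))*i.
The branch term is analytic at (5/16) + ((1/80)*sqrt(10895))*i and contributes nothing to the residue; only the rational part matters.
The factor χ**2 - 5*χ/8 + 9/5 splits as (χ - a)(χ - a') with a = (5/16) + ((1/80)*sqrt(10895))*i, a' = (5/16) - ((1/80)*sqrt(10895))*i. At the order-1 pole a set g(χ) = (χ - a)*(rational part) = [29*χ/27 + 6] / (χ - a').
Simple pole: residue = g(a) at a = (5/16) + ((1/80)*sqrt(10895))*i, which is (29/54) - ((2737/117666)*sqrt(10895))*i.
List the singular points by increasing real part (a conjugate pair: the negative imaginary part first).


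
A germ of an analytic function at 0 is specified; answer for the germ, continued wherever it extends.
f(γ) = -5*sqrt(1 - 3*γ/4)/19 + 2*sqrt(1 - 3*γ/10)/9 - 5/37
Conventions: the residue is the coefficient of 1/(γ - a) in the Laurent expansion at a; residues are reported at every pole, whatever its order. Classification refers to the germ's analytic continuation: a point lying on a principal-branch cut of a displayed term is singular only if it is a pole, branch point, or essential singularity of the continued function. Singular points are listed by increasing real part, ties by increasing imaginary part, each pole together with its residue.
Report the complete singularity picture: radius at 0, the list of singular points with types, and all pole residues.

Radius of convergence at 0: 4/3.
At 4/3: an algebraic (square-root) branch point.
At 10/3: an algebraic (square-root) branch point.

Branch term (2/9)*sqrt(1 - γ/(10/3)): its argument vanishes at γ = 10/3, a square-root branch point, modulus 10/3.
Branch term (-5/19)*sqrt(1 - γ/(4/3)): its argument vanishes at γ = 4/3, a square-root branch point, modulus 4/3.
The radius of convergence is the smallest modulus among the singular points: 4/3.
List the singular points by increasing real part (a conjugate pair: the negative imaginary part first).


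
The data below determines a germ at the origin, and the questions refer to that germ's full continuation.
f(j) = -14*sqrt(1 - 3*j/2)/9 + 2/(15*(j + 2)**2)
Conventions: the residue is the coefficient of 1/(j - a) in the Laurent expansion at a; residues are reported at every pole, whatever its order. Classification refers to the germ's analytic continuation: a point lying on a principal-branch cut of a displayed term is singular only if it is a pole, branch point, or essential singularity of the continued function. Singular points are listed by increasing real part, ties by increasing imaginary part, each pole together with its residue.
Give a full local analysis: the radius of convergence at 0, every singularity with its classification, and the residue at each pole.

Denominator factor (j + 2)^2: pole of order 2 at -2, modulus 2.
Branch term (-14/9)*sqrt(1 - j/(2/3)): its argument vanishes at j = 2/3, a square-root branch point, modulus 2/3.
The radius of convergence is the smallest modulus among the singular points: 2/3.
The branch term is analytic at -2 and contributes nothing to the residue; only the rational part matters.
At the order-2 pole -2 set g(j) = (j - (-2))^2*(rational part) = 2/15.
Order-2 pole: residue = g'(a); g'(-2) = 0, so the residue is 0.
List the singular points by increasing real part (a conjugate pair: the negative imaginary part first).

Radius of convergence at 0: 2/3.
At -2: a pole of order 2; residue 0.
At 2/3: an algebraic (square-root) branch point.


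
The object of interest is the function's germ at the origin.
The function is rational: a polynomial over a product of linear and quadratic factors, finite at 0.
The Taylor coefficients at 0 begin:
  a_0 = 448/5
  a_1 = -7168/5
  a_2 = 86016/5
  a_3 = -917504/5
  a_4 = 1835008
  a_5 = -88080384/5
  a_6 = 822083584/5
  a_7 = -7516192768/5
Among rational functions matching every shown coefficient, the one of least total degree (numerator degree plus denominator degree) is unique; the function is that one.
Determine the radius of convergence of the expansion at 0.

The radius of convergence is 1/8.

No rational of total degree below 2 reproduces all 8 coefficients; solving the [0/2] Pade equations on them gives f(j) = 7/(5*(j + 1/8)**2), whose expansion matches every shown term.
Denominator factor (j + 1/8)^2: pole of order 2 at -1/8, modulus 1/8.
The radius of convergence is the smallest modulus among the singular points: 1/8.


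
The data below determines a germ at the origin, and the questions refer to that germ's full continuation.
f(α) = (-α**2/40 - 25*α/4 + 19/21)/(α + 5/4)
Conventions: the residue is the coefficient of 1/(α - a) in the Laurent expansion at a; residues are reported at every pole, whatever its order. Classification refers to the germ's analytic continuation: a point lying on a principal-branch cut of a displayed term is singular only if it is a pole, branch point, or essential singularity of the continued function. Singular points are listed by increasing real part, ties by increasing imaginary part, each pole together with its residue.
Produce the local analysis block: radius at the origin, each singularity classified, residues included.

Denominator factor (α + 5/4): pole of order 1 at -5/4, modulus 5/4.
The radius of convergence is the smallest modulus among the singular points: 5/4.
At the order-1 pole -5/4 set g(α) = (α - (-5/4))*f(α) = -α**2/40 - 25*α/4 + 19/21.
Simple pole: residue = g(a) at a = -5/4, which is 23327/2688.

Radius of convergence at 0: 5/4.
At -5/4: a pole of order 1; residue 23327/2688.


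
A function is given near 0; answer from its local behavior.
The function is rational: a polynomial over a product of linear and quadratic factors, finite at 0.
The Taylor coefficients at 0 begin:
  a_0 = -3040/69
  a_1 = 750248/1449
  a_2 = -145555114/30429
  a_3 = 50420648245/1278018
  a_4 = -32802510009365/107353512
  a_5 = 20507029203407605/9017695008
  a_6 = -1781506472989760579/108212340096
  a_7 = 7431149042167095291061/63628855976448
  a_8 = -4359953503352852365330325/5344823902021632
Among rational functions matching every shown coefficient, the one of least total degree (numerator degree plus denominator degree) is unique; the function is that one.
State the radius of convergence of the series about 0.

The radius of convergence is 6/7 - (1/14)*sqrt(95).

No rational of total degree below 7 reproduces all 9 coefficients; solving the [1/6] Pade equations on them gives f(ω) = (ω/5 - 38/23)/((ω**2 - 5*ω/4 + 3/5)*(ω**2 + 12*ω/7 + 1/4)**2), whose expansion matches every shown term.
Denominator factor (ω**2 - 5*ω/4 + 3/5): discriminant -67/80, complex-conjugate roots (5/8) + ((1/40)*sqrt(335))*i and (5/8) - ((1/40)*sqrt(335))*i; poles of order 1, moduli (1/5)*sqrt(15) and (1/5)*sqrt(15).
Denominator factor (ω**2 + 12*ω/7 + 1/4)^2: discriminant 95/49, real irrational roots -6/7 + (1/14)*sqrt(95) and -6/7 - (1/14)*sqrt(95); poles of order 2, moduli 6/7 - (1/14)*sqrt(95) and 6/7 + (1/14)*sqrt(95).
The radius of convergence is the smallest modulus among the singular points: 6/7 - (1/14)*sqrt(95).


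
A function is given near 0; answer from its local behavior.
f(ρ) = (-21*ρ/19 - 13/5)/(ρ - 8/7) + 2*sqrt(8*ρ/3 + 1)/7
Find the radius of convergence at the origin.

The radius of convergence is 3/8.

Denominator factor (ρ - 8/7): pole of order 1 at 8/7, modulus 8/7.
Branch term (2/7)*sqrt(1 - ρ/(-3/8)): its argument vanishes at ρ = -3/8, a square-root branch point, modulus 3/8.
The radius of convergence is the smallest modulus among the singular points: 3/8.


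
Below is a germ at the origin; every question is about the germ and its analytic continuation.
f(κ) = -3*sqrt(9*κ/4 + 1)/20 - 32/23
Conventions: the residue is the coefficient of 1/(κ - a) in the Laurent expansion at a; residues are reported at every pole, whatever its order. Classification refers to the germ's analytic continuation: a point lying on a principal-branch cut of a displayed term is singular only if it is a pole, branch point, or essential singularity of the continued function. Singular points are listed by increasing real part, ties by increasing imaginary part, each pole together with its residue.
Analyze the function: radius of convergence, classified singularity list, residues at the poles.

Branch term (-3/20)*sqrt(1 - κ/(-4/9)): its argument vanishes at κ = -4/9, a square-root branch point, modulus 4/9.
The radius of convergence is the smallest modulus among the singular points: 4/9.

Radius of convergence at 0: 4/9.
At -4/9: an algebraic (square-root) branch point.


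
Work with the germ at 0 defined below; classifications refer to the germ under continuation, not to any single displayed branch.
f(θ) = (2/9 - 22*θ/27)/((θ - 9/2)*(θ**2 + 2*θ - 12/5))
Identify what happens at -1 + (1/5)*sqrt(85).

The point is a pole of order 1.

The denominator factor θ**2 + 2*θ - 12/5 vanishes at -1 + (1/5)*sqrt(85) and appears to the power 1; the numerator there equals 28/27 - (22/135)*sqrt(85), nonzero, and no other factor vanishes.
Hence a pole whose order is the multiplicity, 1.


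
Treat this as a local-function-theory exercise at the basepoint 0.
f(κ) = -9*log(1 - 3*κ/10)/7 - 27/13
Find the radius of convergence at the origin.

Branch term (-9/7)*log(1 - κ/(10/3)): its argument vanishes at κ = 10/3, a logarithmic branch point, modulus 10/3.
The radius of convergence is the smallest modulus among the singular points: 10/3.

The radius of convergence is 10/3.


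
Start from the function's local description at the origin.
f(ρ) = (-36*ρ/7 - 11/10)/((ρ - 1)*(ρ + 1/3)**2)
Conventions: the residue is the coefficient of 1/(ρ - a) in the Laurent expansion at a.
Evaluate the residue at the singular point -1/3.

At the order-2 pole -1/3 set g(ρ) = (ρ - (-1/3))^2*f(ρ) = (-36*ρ/7 - 11/10)/(ρ - 1).
Order-2 pole: residue = g'(a); g'(-1/3) = 3933/1120, so the residue is 3933/1120.

The residue is 3933/1120.


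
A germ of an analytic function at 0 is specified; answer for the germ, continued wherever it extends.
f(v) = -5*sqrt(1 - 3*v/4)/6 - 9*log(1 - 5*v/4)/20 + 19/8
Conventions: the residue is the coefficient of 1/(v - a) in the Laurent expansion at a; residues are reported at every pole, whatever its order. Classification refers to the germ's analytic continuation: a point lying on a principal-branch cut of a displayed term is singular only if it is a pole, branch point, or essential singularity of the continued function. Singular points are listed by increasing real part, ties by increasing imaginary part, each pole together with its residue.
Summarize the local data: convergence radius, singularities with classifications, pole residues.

Branch term (-9/20)*log(1 - v/(4/5)): its argument vanishes at v = 4/5, a logarithmic branch point, modulus 4/5.
Branch term (-5/6)*sqrt(1 - v/(4/3)): its argument vanishes at v = 4/3, a square-root branch point, modulus 4/3.
The radius of convergence is the smallest modulus among the singular points: 4/5.
List the singular points by increasing real part (a conjugate pair: the negative imaginary part first).

Radius of convergence at 0: 4/5.
At 4/5: a logarithmic branch point.
At 4/3: an algebraic (square-root) branch point.


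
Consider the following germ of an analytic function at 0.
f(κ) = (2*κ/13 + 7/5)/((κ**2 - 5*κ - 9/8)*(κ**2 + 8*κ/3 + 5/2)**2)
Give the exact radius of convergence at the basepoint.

Denominator factor (κ**2 + 8*κ/3 + 5/2)^2: discriminant -26/9, complex-conjugate roots (-4/3) + ((1/6)*sqrt(26))*i and (-4/3) - ((1/6)*sqrt(26))*i; poles of order 2, moduli (1/2)*sqrt(10) and (1/2)*sqrt(10).
Denominator factor (κ**2 - 5*κ - 9/8): discriminant 59/2, real irrational roots 5/2 + (1/4)*sqrt(118) and 5/2 - (1/4)*sqrt(118); poles of order 1, moduli 5/2 + (1/4)*sqrt(118) and -5/2 + (1/4)*sqrt(118).
The radius of convergence is the smallest modulus among the singular points: -5/2 + (1/4)*sqrt(118).

The radius of convergence is -5/2 + (1/4)*sqrt(118).


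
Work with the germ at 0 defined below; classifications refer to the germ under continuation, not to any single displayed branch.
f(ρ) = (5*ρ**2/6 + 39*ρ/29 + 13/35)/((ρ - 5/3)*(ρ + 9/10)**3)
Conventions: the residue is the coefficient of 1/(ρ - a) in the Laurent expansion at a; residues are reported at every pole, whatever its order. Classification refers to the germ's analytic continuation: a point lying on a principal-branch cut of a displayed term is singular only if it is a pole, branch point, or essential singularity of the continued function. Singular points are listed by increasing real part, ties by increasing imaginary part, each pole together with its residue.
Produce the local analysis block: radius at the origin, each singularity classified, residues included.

Radius of convergence at 0: 9/10.
At -9/10: a pole of order 3; residue -2455300/8425109.
At 5/3: a pole of order 1; residue 2455300/8425109.

Denominator factor (ρ + 9/10)^3: pole of order 3 at -9/10, modulus 9/10.
Denominator factor (ρ - 5/3): pole of order 1 at 5/3, modulus 5/3.
The radius of convergence is the smallest modulus among the singular points: 9/10.
At the order-3 pole -9/10 set g(ρ) = (ρ - (-9/10))^3*f(ρ) = (5*ρ**2/6 + 39*ρ/29 + 13/35)/(ρ - 5/3).
Order-3 pole: residue = g''(a)/2; g''(-9/10) = -4910600/8425109, so the residue is -2455300/8425109.
At the order-1 pole 5/3 set g(ρ) = (ρ - (5/3))*f(ρ) = (5*ρ**2/6 + 39*ρ/29 + 13/35)/(ρ + 9/10)**3.
Simple pole: residue = g(a) at a = 5/3, which is 2455300/8425109.
List the singular points by increasing real part (a conjugate pair: the negative imaginary part first).


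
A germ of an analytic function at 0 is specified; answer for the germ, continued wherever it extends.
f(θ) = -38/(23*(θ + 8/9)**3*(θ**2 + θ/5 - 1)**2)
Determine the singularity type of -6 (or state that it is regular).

The point is a regular point.

Denominator factors: θ**2 + θ/5 - 1 = 169/5 at θ = -6; θ + 8/9 = -46/9 at θ = -6 — none vanishes.
So the germ continues analytically to -6.


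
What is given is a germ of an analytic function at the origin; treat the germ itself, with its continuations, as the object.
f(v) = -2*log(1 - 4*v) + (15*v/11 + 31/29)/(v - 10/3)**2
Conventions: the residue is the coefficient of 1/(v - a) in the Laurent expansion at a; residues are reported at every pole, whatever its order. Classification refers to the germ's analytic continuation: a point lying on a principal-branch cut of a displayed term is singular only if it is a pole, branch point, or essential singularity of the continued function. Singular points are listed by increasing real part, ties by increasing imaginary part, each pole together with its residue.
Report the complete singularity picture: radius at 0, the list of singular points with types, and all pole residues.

Denominator factor (v - 10/3)^2: pole of order 2 at 10/3, modulus 10/3.
Branch term (-2)*log(1 - v/(1/4)): its argument vanishes at v = 1/4, a logarithmic branch point, modulus 1/4.
The radius of convergence is the smallest modulus among the singular points: 1/4.
The branch term is analytic at 10/3 and contributes nothing to the residue; only the rational part matters.
At the order-2 pole 10/3 set g(v) = (v - (10/3))^2*(rational part) = 15*v/11 + 31/29.
Order-2 pole: residue = g'(a); g'(10/3) = 15/11, so the residue is 15/11.
List the singular points by increasing real part (a conjugate pair: the negative imaginary part first).

Radius of convergence at 0: 1/4.
At 1/4: a logarithmic branch point.
At 10/3: a pole of order 2; residue 15/11.


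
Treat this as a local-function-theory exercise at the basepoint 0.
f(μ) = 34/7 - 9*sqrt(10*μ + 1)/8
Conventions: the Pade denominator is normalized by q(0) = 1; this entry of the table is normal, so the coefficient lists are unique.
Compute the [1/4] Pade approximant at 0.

Taylor coefficients needed (expand at 0): a_0 = 209/56, a_1 = -45/8, a_2 = 225/16, a_3 = -1125/16, a_4 = 28125/64, a_5 = -196875/64.
Write the denominator as Q(μ) = 1 + q1*μ + q2*μ^2 + q3*μ^3 + q4*μ^4. Requiring Q*f - P = O(μ^6) with deg P <= 1 kills the coefficients of μ^2..μ^5 in Q*f:
  μ^2: a_2 + q1*a_1 + q2*a_0 = 0, i.e. 225/16 + (-45/8)*q1 + (209/56)*q2 = 0.
  μ^3: a_3 + q1*a_2 + q2*a_1 + q3*a_0 = 0, i.e. -1125/16 + (225/16)*q1 + (-45/8)*q2 + (209/56)*q3 = 0.
  μ^4: a_4 + q1*a_3 + q2*a_2 + q3*a_1 + q4*a_0 = 0, i.e. 28125/64 + (-1125/16)*q1 + (225/16)*q2 + (-45/8)*q3 + (209/56)*q4 = 0.
  μ^5: a_5 + q1*a_4 + q2*a_3 + q3*a_2 + q4*a_1 = 0, i.e. -196875/64 + (28125/64)*q1 + (-1125/16)*q2 + (225/16)*q3 + (-45/8)*q4 = 0.
Solving this linear system: q1 = 223870780/26081491, q2 = 478278675/52162982, q3 = 8260875/26081491, q4 = 2063998125/208651928.
The numerator is Q*f truncated at degree 1: P0 = a_0 = 209/56; P1 = a_1 + q1*a_0 = 5510474765/208651928.

The Pade approximant has numerator coefficients [209/56, 5510474765/208651928]; denominator coefficients [1, 223870780/26081491, 478278675/52162982, 8260875/26081491, 2063998125/208651928].


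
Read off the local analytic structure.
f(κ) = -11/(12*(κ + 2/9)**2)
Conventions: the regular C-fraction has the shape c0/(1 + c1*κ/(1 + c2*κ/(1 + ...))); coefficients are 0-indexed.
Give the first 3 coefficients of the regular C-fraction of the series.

The regular C-fraction coefficients are [-297/16, 9, -9/4].

Taylor coefficients (expand at 0): a_0 = -297/16, a_1 = 2673/16, a_2 = -72171/64.
c0 = a_0 = -297/16. Peel one level at a time: if S = 1 + c*κ/S' with S'(0) = 1, then c is the κ-coefficient of S and S' = c*κ/(S - 1).
S_1 = c0/f = 1 + (9)*κ + (81/4)*κ^2 + ...; c1 = 9.
S_2 = c1*κ/(S_1 - 1) = 1 + (-9/4)*κ + ...; c2 = -9/4.


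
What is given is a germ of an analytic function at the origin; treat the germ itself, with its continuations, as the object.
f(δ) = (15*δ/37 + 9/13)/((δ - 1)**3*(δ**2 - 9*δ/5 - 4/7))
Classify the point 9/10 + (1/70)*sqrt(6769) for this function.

The point is a pole of order 1.

The denominator factor δ**2 - 9*δ/5 - 4/7 vanishes at 9/10 + (1/70)*sqrt(6769) and appears to the power 1; the numerator there equals 1017/962 + (3/518)*sqrt(6769), nonzero, and no other factor vanishes.
Hence a pole whose order is the multiplicity, 1.


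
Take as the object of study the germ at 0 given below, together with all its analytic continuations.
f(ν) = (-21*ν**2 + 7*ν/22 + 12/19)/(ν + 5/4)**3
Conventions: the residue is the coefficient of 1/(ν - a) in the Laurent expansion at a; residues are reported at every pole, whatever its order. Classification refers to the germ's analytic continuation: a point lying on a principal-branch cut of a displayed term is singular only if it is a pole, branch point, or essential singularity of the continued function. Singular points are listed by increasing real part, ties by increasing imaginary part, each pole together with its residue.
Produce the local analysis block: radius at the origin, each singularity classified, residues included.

Radius of convergence at 0: 5/4.
At -5/4: a pole of order 3; residue -21.

Denominator factor (ν + 5/4)^3: pole of order 3 at -5/4, modulus 5/4.
The radius of convergence is the smallest modulus among the singular points: 5/4.
At the order-3 pole -5/4 set g(ν) = (ν - (-5/4))^3*f(ν) = -21*ν**2 + 7*ν/22 + 12/19.
Order-3 pole: residue = g''(a)/2; g''(-5/4) = -42, so the residue is -21.


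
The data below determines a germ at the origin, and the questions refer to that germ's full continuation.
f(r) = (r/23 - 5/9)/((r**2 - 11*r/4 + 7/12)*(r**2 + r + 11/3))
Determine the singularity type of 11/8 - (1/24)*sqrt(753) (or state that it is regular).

The denominator factor r**2 - 11*r/4 + 7/12 vanishes at 11/8 - (1/24)*sqrt(753) and appears to the power 1; the numerator there equals -821/1656 - (1/552)*sqrt(753), nonzero, and no other factor vanishes.
Hence a pole whose order is the multiplicity, 1.

The point is a pole of order 1.


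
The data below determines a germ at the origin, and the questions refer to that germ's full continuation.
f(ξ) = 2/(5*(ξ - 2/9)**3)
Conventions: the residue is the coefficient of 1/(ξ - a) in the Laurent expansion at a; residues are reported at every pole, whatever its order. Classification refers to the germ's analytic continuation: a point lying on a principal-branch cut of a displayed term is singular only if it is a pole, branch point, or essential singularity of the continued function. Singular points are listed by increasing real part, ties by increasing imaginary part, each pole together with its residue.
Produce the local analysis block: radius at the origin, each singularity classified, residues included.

Radius of convergence at 0: 2/9.
At 2/9: a pole of order 3; residue 0.

Denominator factor (ξ - 2/9)^3: pole of order 3 at 2/9, modulus 2/9.
The radius of convergence is the smallest modulus among the singular points: 2/9.
At the order-3 pole 2/9 set g(ξ) = (ξ - (2/9))^3*f(ξ) = 2/5.
Order-3 pole: residue = g''(a)/2; g''(2/9) = 0, so the residue is 0.


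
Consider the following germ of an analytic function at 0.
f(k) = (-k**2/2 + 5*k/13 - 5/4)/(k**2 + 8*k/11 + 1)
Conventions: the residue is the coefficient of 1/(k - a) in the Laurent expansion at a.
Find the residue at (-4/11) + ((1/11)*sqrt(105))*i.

The residue is (107/286) + ((6431/120120)*sqrt(105))*i.

The factor k**2 + 8*k/11 + 1 splits as (k - a)(k - a') with a = (-4/11) + ((1/11)*sqrt(105))*i, a' = (-4/11) - ((1/11)*sqrt(105))*i. At the order-1 pole a set g(k) = (k - a)*f(k) = [-k**2/2 + 5*k/13 - 5/4] / (k - a').
Simple pole: residue = g(a) at a = (-4/11) + ((1/11)*sqrt(105))*i, which is (107/286) + ((6431/120120)*sqrt(105))*i.


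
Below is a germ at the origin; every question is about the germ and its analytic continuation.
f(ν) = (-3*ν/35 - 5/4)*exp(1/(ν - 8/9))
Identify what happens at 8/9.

The point is an essential singularity.

The exponent 1/(ν - (8/9)) has a pole at 8/9, so exp(1/(ν - (8/9))) takes every nonzero value near it: an essential singularity (not a pole of any order).


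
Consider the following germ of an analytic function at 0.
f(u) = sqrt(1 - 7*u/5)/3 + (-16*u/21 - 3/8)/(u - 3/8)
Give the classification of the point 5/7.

The point is an algebraic (square-root) branch point.

The term (1/3)*sqrt(1 - u/(5/7)) has argument 1 - 5/7/(5/7) = 0 at 5/7: a square-root (algebraic, two-sheeted) branch point; the remaining terms are analytic or single-valued there.


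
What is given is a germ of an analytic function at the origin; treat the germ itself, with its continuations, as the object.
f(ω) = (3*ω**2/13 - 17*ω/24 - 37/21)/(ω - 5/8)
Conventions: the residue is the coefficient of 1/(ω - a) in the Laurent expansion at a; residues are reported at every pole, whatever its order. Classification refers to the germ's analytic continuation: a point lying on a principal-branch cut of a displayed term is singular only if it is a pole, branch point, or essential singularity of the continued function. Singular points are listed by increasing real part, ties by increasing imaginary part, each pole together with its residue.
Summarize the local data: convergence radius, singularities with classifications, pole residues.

Denominator factor (ω - 5/8): pole of order 1 at 5/8, modulus 5/8.
The radius of convergence is the smallest modulus among the singular points: 5/8.
At the order-1 pole 5/8 set g(ω) = (ω - (5/8))*f(ω) = 3*ω**2/13 - 17*ω/24 - 37/21.
Simple pole: residue = g(a) at a = 5/8, which is -2309/1092.

Radius of convergence at 0: 5/8.
At 5/8: a pole of order 1; residue -2309/1092.


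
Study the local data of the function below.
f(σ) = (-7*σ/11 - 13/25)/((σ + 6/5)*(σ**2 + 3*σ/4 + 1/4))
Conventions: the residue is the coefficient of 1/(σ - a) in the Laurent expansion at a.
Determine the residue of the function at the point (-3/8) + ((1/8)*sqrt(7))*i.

The factor σ**2 + 3*σ/4 + 1/4 splits as (σ - a)(σ - a') with a = (-3/8) + ((1/8)*sqrt(7))*i, a' = (-3/8) - ((1/8)*sqrt(7))*i. At the order-1 pole a set g(σ) = (σ - a)*f(σ) = [(-7*σ/11 - 13/25)/(σ + 6/5)] / (σ - a').
Simple pole: residue = g(a) at a = (-3/8) + ((1/8)*sqrt(7))*i, which is (-134/869) + ((6638/30415)*sqrt(7))*i.

The residue is (-134/869) + ((6638/30415)*sqrt(7))*i.


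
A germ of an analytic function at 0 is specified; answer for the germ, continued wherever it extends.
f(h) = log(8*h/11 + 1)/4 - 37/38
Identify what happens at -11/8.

The term (1/4)*log(1 - h/(-11/8)) has argument 1 - -11/8/(-11/8) = 0 at -11/8: a logarithmic (infinitely-sheeted) branch point; the remaining terms are analytic or single-valued there.

The point is a logarithmic branch point.


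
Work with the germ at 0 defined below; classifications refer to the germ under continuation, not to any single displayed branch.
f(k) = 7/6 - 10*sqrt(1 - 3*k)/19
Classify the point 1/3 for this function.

The point is an algebraic (square-root) branch point.

The term (-10/19)*sqrt(1 - k/(1/3)) has argument 1 - 1/3/(1/3) = 0 at 1/3: a square-root (algebraic, two-sheeted) branch point; the remaining terms are analytic or single-valued there.


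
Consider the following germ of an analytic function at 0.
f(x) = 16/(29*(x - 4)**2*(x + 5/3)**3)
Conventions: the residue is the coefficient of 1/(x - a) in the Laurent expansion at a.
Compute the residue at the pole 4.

At the order-2 pole 4 set g(x) = (x - (4))^2*f(x) = 16/(29*(x + 5/3)**3).
Order-2 pole: residue = g'(a); g'(4) = -3888/2422109, so the residue is -3888/2422109.

The residue is -3888/2422109.


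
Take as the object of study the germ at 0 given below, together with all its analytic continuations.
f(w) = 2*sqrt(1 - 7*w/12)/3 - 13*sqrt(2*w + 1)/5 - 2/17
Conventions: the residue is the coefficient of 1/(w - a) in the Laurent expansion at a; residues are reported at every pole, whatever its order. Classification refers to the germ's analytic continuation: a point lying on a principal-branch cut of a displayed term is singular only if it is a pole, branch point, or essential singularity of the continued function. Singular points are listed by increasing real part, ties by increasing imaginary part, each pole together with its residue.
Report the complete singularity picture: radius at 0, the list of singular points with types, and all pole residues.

Branch term (-13/5)*sqrt(1 - w/(-1/2)): its argument vanishes at w = -1/2, a square-root branch point, modulus 1/2.
Branch term (2/3)*sqrt(1 - w/(12/7)): its argument vanishes at w = 12/7, a square-root branch point, modulus 12/7.
The radius of convergence is the smallest modulus among the singular points: 1/2.
List the singular points by increasing real part (a conjugate pair: the negative imaginary part first).

Radius of convergence at 0: 1/2.
At -1/2: an algebraic (square-root) branch point.
At 12/7: an algebraic (square-root) branch point.


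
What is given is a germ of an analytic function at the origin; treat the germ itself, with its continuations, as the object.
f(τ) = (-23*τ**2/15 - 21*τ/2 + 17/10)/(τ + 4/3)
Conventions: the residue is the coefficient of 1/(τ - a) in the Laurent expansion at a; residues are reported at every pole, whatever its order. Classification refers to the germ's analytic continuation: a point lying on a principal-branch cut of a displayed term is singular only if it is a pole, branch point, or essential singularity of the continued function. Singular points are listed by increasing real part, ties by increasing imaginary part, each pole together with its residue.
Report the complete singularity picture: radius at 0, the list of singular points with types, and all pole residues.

Radius of convergence at 0: 4/3.
At -4/3: a pole of order 1; residue 3503/270.

Denominator factor (τ + 4/3): pole of order 1 at -4/3, modulus 4/3.
The radius of convergence is the smallest modulus among the singular points: 4/3.
At the order-1 pole -4/3 set g(τ) = (τ - (-4/3))*f(τ) = -23*τ**2/15 - 21*τ/2 + 17/10.
Simple pole: residue = g(a) at a = -4/3, which is 3503/270.


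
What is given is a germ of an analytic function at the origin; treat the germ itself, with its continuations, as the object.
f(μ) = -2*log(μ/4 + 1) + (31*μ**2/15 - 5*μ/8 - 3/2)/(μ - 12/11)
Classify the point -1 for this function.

The point is a regular point.

Denominator factors: μ - 12/11 = -23/11 at μ = -1 — none vanishes.
Branch term log(1 - μ/(-4)): argument at -1 is 3/4, nonzero, so -1 is not its branch point (a point on a principal cut is still regular for the continued germ).
So the germ continues analytically to -1.


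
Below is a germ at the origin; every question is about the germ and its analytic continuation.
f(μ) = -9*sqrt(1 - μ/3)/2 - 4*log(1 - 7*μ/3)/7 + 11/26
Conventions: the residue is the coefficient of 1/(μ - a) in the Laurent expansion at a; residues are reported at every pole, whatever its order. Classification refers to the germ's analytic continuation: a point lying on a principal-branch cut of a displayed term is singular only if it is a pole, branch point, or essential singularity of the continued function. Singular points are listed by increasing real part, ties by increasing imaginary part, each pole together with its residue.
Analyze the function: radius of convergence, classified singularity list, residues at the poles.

Branch term (-4/7)*log(1 - μ/(3/7)): its argument vanishes at μ = 3/7, a logarithmic branch point, modulus 3/7.
Branch term (-9/2)*sqrt(1 - μ/(3)): its argument vanishes at μ = 3, a square-root branch point, modulus 3.
The radius of convergence is the smallest modulus among the singular points: 3/7.
List the singular points by increasing real part (a conjugate pair: the negative imaginary part first).

Radius of convergence at 0: 3/7.
At 3/7: a logarithmic branch point.
At 3: an algebraic (square-root) branch point.


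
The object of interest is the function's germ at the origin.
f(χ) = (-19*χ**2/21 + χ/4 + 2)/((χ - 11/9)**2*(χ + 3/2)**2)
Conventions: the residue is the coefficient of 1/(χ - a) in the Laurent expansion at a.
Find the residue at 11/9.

The residue is -295893/823543.

At the order-2 pole 11/9 set g(χ) = (χ - (11/9))^2*f(χ) = (-19*χ**2/21 + χ/4 + 2)/(χ + 3/2)**2.
Order-2 pole: residue = g'(a); g'(11/9) = -295893/823543, so the residue is -295893/823543.


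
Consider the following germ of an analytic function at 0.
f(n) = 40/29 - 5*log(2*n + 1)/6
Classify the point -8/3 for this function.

There is no denominator, hence no pole anywhere.
Branch term log(1 - n/(-1/2)): argument at -8/3 is -13/3, nonzero, so -8/3 is not its branch point (a point on a principal cut is still regular for the continued germ).
So the germ continues analytically to -8/3.

The point is a regular point.


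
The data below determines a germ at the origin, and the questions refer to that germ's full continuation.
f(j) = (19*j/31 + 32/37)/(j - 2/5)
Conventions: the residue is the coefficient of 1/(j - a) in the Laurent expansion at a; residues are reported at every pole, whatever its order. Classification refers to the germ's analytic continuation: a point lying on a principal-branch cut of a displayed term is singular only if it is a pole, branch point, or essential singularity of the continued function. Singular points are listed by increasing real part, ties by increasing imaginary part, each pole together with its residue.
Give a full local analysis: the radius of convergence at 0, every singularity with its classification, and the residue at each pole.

Denominator factor (j - 2/5): pole of order 1 at 2/5, modulus 2/5.
The radius of convergence is the smallest modulus among the singular points: 2/5.
At the order-1 pole 2/5 set g(j) = (j - (2/5))*f(j) = 19*j/31 + 32/37.
Simple pole: residue = g(a) at a = 2/5, which is 6366/5735.

Radius of convergence at 0: 2/5.
At 2/5: a pole of order 1; residue 6366/5735.
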